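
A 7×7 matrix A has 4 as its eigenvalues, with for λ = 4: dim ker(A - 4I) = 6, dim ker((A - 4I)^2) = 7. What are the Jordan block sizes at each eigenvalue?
Jordan blocks: (4, 2), (4, 1), (4, 1), (4, 1), (4, 1), (4, 1)

λ = 4: successive nullity increments [6, 1] count blocks of size ≥ k; block sizes are [2, 1, 1, 1, 1, 1].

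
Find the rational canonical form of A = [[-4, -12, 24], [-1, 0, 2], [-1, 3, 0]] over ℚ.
R = [[0, 0, -24], [1, 0, -6], [0, 1, -4]]

The invariant factors of A (the non-unit diagonal entries of the Smith normal form of xI - A over ℚ[x]) are (x + 4)(x^2 + 6), each dividing the next. The characteristic polynomial is their product, (x + 4)(x^2 + 6).

The rational canonical form is the block-diagonal matrix of companion matrices C(f_i):
R = [[0, 0, -24], [1, 0, -6], [0, 1, -4]].

Note the characteristic polynomial does not split into linear factors over ℚ, so A has no Jordan form over ℚ; the rational canonical form exists over any field.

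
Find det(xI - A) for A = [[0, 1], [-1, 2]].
xI - A = [[x, -1], [1, x - 2]].

Expanding det(xI - A) along the first row:
det(xI - A) = + (x)·det([[x - 2]]) - (-1)·det([[1]]).

Evaluating gives χ_A(x) = x^2 - 2x + 1 = (x - 1)^2.

χ_A(x) = (x - 1)^2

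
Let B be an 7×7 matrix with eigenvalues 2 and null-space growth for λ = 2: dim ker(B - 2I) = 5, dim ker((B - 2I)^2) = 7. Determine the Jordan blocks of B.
λ = 2: successive nullity increments [5, 2] count blocks of size ≥ k; block sizes are [2, 2, 1, 1, 1].

Jordan blocks: (2, 2), (2, 2), (2, 1), (2, 1), (2, 1)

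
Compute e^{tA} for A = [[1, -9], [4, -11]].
e^{tA} = [[(6*t + 1)*e^{-5*t}, -9*t*e^{-5*t}], [4*t*e^{-5*t}, (1 - 6*t)*e^{-5*t}]]

A has Jordan form J = [[-5, 1], [0, -5]] with A = PJP^{-1}, so e^{tA} = P e^{tJ} P^{-1}.

For a Jordan block J_k(λ), e^{tJ_k(λ)} = e^{λt} · (I + tN + t^2 N^2/2! + ... + t^{k-1} N^{k-1}/(k-1)!) where N is the nilpotent superdiagonal part.

Assembling the blocks and conjugating back gives the entries of e^{tA} as shown above.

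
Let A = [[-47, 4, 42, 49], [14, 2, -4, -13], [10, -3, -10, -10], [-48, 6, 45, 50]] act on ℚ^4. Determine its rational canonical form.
The invariant factors of A (the non-unit diagonal entries of the Smith normal form of xI - A over ℚ[x]) are (x + 5)(x^3 - 2x + 5), each dividing the next. The characteristic polynomial is their product, (x + 5)(x^3 - 2x + 5).

The rational canonical form is the block-diagonal matrix of companion matrices C(f_i):
R = [[0, 0, 0, -25], [1, 0, 0, 5], [0, 1, 0, 2], [0, 0, 1, -5]].

Note the characteristic polynomial does not split into linear factors over ℚ, so A has no Jordan form over ℚ; the rational canonical form exists over any field.

R = [[0, 0, 0, -25], [1, 0, 0, 5], [0, 1, 0, 2], [0, 0, 1, -5]]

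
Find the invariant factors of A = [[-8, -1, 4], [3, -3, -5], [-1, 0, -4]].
The Jordan structure of A has elementary divisors (x + 5)^3. Arranging the block sizes at each eigenvalue in decreasing order and taking row products gives the invariant factors.

Invariant factors (smallest first, each dividing the next): (x + 5)^3.

Check: the last factor (x + 5)^3 is the minimal polynomial, and the product (x + 5)^3 is the characteristic polynomial.

(x + 5)^3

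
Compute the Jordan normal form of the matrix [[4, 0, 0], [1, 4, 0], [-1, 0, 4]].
The characteristic polynomial is det(xI - A) = (x - 4)^3, so the eigenvalues are 4 (algebraic multiplicity 3).

For λ = 4: rank(A - 4I) = 1, rank((A - 4I)^2) = 0. The eigenspace has dimension 3 - 1 = 2, so there are 2 Jordan blocks; the rank sequence gives block sizes [2, 1].

Assembling the blocks gives the Jordan form J above.

J = [[4, 1, 0], [0, 4, 0], [0, 0, 4]]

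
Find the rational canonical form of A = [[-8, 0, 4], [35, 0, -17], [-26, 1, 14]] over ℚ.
R = [[0, 0, 4], [1, 0, -9], [0, 1, 6]]

The invariant factors of A (the non-unit diagonal entries of the Smith normal form of xI - A over ℚ[x]) are (x - 4)(x - 1)^2, each dividing the next. The characteristic polynomial is their product, (x - 4)(x - 1)^2.

The rational canonical form is the block-diagonal matrix of companion matrices C(f_i):
R = [[0, 0, 4], [1, 0, -9], [0, 1, 6]].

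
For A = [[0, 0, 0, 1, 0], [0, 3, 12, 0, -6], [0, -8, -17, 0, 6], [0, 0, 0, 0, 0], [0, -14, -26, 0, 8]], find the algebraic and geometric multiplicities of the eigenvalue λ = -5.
The characteristic polynomial is x^3(x + 1)(x + 5), so the factor x + 5 appears with exponent 1: the algebraic multiplicity is 1.

rank(A + 5I) = 4, so the eigenspace has dimension 5 - 4 = 1: the geometric multiplicity is 1.

algebraic multiplicity 1, geometric multiplicity 1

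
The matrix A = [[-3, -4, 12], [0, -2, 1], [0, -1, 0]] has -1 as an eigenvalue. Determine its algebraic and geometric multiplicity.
The characteristic polynomial is (x + 1)^2(x + 3), so the factor x + 1 appears with exponent 2: the algebraic multiplicity is 2.

rank(A + I) = 2, so the eigenspace has dimension 3 - 2 = 1: the geometric multiplicity is 1.

Since 1 < 2, A is not diagonalizable.

algebraic multiplicity 2, geometric multiplicity 1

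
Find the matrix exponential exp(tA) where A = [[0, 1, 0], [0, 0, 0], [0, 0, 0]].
A has Jordan form J = [[0, 1, 0], [0, 0, 0], [0, 0, 0]] with A = PJP^{-1}, so e^{tA} = P e^{tJ} P^{-1}.

For a Jordan block J_k(λ), e^{tJ_k(λ)} = e^{λt} · (I + tN + t^2 N^2/2! + ... + t^{k-1} N^{k-1}/(k-1)!) where N is the nilpotent superdiagonal part.

Assembling the blocks and conjugating back gives the entries of e^{tA} as shown above.

e^{tA} = [[1, t, 0], [0, 1, 0], [0, 0, 1]]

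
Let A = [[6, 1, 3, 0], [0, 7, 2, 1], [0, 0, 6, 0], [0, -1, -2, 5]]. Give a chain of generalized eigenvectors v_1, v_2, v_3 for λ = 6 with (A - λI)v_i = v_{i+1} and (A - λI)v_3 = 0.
We seek v_1 ∈ ker((A - 6I)^3) \ ker((A - 6I)^2), then set v_{i+1} = (A - 6I) v_i.

One such chain is v_1 = [[1, -3, 1, 2]]^T, v_2 = [[0, 1, 0, -1]]^T, v_3 = [[1, 0, 0, 0]]^T. Check: (A - 6I) v_3 = [[0, 0, 0, 0]]^T = 0.

v_1 = [[1, -3, 1, 2]]^T, v_2 = [[0, 1, 0, -1]]^T, v_3 = [[1, 0, 0, 0]]^T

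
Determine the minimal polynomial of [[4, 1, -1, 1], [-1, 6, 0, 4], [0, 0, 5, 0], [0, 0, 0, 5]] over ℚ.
The characteristic polynomial factors as (x - 5)^4. The minimal polynomial is ∏(x - λ)^{k_λ} where k_λ is the size of the largest Jordan block at λ.

For λ = 5: rank(A - 5I) = 2, and the largest Jordan block has size 3 (the smallest k with rank((A - 5I)^k) = rank((A - 5I)^(k+1))).

So m_A(x) = (x - 5)^3.

m_A(x) = (x - 5)^3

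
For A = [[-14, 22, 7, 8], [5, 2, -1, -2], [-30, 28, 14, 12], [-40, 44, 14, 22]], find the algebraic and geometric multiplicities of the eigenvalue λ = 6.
algebraic multiplicity 4, geometric multiplicity 2

The characteristic polynomial is (x - 6)^4, so the factor x - 6 appears with exponent 4: the algebraic multiplicity is 4.

rank(A - 6I) = 2, so the eigenspace has dimension 4 - 2 = 2: the geometric multiplicity is 2.

Since 2 < 4, A is not diagonalizable.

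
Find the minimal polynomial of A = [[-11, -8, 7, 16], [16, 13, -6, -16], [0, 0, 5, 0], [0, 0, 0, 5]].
The characteristic polynomial factors as (x - 5)^3(x + 3). The minimal polynomial is ∏(x - λ)^{k_λ} where k_λ is the size of the largest Jordan block at λ.

For λ = -3: rank(A + 3I) = 3, and the largest Jordan block has size 1 (the smallest k with rank((A + 3I)^k) = rank((A + 3I)^(k+1))).
For λ = 5: rank(A - 5I) = 2, and the largest Jordan block has size 2 (the smallest k with rank((A - 5I)^k) = rank((A - 5I)^(k+1))).

So m_A(x) = (x - 5)^2(x + 3).

m_A(x) = (x - 5)^2(x + 3)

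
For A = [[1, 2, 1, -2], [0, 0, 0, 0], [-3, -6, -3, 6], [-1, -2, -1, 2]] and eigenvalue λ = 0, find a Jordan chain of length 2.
v_1 = [[0, 1, -1, 0]]^T, v_2 = [[1, 0, -3, -1]]^T

We seek v_1 ∈ ker(A^2) \ ker(A), then set v_{i+1} = A v_i.

One such chain is v_1 = [[0, 1, -1, 0]]^T, v_2 = [[1, 0, -3, -1]]^T. Check: A v_2 = [[0, 0, 0, 0]]^T = 0.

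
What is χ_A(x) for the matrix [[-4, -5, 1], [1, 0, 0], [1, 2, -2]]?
xI - A = [[x + 4, 5, -1], [-1, x, 0], [-1, -2, x + 2]].

Expanding det(xI - A) along the first row:
det(xI - A) = + (x + 4)·det([[x, 0], [-2, x + 2]]) - (5)·det([[-1, 0], [-1, x + 2]]) + (-1)·det([[-1, x], [-1, -2]]).

Evaluating gives χ_A(x) = x^3 + 6x^2 + 12x + 8 = (x + 2)^3.

χ_A(x) = (x + 2)^3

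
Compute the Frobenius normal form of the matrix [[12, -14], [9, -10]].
The invariant factors of A (the non-unit diagonal entries of the Smith normal form of xI - A over ℚ[x]) are x^2 - 2x + 6, each dividing the next. The characteristic polynomial is their product, x^2 - 2x + 6.

The rational canonical form is the block-diagonal matrix of companion matrices C(f_i):
R = [[0, -6], [1, 2]].

Note the characteristic polynomial does not split into linear factors over ℚ, so A has no Jordan form over ℚ; the rational canonical form exists over any field.

R = [[0, -6], [1, 2]]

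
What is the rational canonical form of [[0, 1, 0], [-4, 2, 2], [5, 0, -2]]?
R = [[0, 0, 2], [1, 0, 0], [0, 1, 0]]

The invariant factors of A (the non-unit diagonal entries of the Smith normal form of xI - A over ℚ[x]) are x^3 - 2, each dividing the next. The characteristic polynomial is their product, x^3 - 2.

The rational canonical form is the block-diagonal matrix of companion matrices C(f_i):
R = [[0, 0, 2], [1, 0, 0], [0, 1, 0]].

Note the characteristic polynomial does not split into linear factors over ℚ, so A has no Jordan form over ℚ; the rational canonical form exists over any field.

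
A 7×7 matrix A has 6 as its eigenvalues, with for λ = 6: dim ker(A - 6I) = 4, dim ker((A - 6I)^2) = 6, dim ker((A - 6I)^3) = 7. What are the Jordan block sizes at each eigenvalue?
λ = 6: successive nullity increments [4, 2, 1] count blocks of size ≥ k; block sizes are [3, 2, 1, 1].

Jordan blocks: (6, 3), (6, 2), (6, 1), (6, 1)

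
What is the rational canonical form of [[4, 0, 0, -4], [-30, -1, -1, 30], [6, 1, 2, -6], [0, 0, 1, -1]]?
R = [[0, 0, 0, -4], [1, 0, 0, 17], [0, 1, 0, -4], [0, 0, 1, 4]]

The invariant factors of A (the non-unit diagonal entries of the Smith normal form of xI - A over ℚ[x]) are (x - 4)(x^3 + 4x - 1), each dividing the next. The characteristic polynomial is their product, (x - 4)(x^3 + 4x - 1).

The rational canonical form is the block-diagonal matrix of companion matrices C(f_i):
R = [[0, 0, 0, -4], [1, 0, 0, 17], [0, 1, 0, -4], [0, 0, 1, 4]].

Note the characteristic polynomial does not split into linear factors over ℚ, so A has no Jordan form over ℚ; the rational canonical form exists over any field.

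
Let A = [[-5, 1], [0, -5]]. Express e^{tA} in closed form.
A has Jordan form J = [[-5, 1], [0, -5]] with A = PJP^{-1}, so e^{tA} = P e^{tJ} P^{-1}.

For a Jordan block J_k(λ), e^{tJ_k(λ)} = e^{λt} · (I + tN + t^2 N^2/2! + ... + t^{k-1} N^{k-1}/(k-1)!) where N is the nilpotent superdiagonal part.

Assembling the blocks and conjugating back gives the entries of e^{tA} as shown above.

e^{tA} = [[e^{-5*t}, t*e^{-5*t}], [0, e^{-5*t}]]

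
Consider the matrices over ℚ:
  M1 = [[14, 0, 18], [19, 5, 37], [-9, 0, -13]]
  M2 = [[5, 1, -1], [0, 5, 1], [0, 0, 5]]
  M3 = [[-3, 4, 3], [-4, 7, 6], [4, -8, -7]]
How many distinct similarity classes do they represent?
Characteristic polynomials: χ_{M1} = (x - 5)^2(x + 4), χ_{M2} = (x - 5)^3, χ_{M3} = (x + 1)^3.

{M1}: invariant factors (x - 5)^2(x + 4).

{M2}: invariant factors (x - 5)^3.

{M3}: invariant factors x + 1, (x + 1)^2.

Matrices are similar if and only if their invariant-factor lists agree; the partition into similarity classes is {M1}, {M2}, {M3}.

3 classes: {M1}, {M2}, {M3}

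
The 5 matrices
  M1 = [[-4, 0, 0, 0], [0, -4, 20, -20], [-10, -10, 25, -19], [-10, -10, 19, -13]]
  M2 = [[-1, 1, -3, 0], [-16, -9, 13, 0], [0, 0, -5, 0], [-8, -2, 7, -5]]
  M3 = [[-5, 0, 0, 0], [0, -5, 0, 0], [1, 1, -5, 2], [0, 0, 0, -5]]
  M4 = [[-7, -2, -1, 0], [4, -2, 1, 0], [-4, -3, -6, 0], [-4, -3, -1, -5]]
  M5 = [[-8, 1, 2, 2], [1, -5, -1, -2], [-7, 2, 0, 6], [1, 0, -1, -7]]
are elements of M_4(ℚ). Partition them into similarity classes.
Characteristic polynomials: χ_{M1} = (x - 6)^2(x + 4)^2, χ_{M2} = (x + 5)^4, χ_{M3} = (x + 5)^4, χ_{M4} = (x + 5)^4, χ_{M5} = (x + 5)^4.

{M1}: invariant factors x + 4, (x - 6)^2(x + 4).

{M2, M4, M5}: invariant factors x + 5, (x + 5)^3.

{M3}: invariant factors x + 5, x + 5, (x + 5)^2.

Matrices are similar if and only if their invariant-factor lists agree; the partition into similarity classes is {M1}, {M2, M4, M5}, {M3}.

3 classes: {M1}, {M2, M4, M5}, {M3}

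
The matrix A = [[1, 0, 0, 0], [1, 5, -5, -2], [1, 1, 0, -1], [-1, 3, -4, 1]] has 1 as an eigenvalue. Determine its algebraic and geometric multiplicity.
algebraic multiplicity 1, geometric multiplicity 1

The characteristic polynomial is (x - 2)^3(x - 1), so the factor x - 1 appears with exponent 1: the algebraic multiplicity is 1.

rank(A - I) = 3, so the eigenspace has dimension 4 - 3 = 1: the geometric multiplicity is 1.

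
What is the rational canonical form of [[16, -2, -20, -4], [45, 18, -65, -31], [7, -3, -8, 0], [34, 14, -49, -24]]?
The invariant factors of A (the non-unit diagonal entries of the Smith normal form of xI - A over ℚ[x]) are (x - 2)(x^3 - 3x - 3), each dividing the next. The characteristic polynomial is their product, (x - 2)(x^3 - 3x - 3).

The rational canonical form is the block-diagonal matrix of companion matrices C(f_i):
R = [[0, 0, 0, -6], [1, 0, 0, -3], [0, 1, 0, 3], [0, 0, 1, 2]].

Note the characteristic polynomial does not split into linear factors over ℚ, so A has no Jordan form over ℚ; the rational canonical form exists over any field.

R = [[0, 0, 0, -6], [1, 0, 0, -3], [0, 1, 0, 3], [0, 0, 1, 2]]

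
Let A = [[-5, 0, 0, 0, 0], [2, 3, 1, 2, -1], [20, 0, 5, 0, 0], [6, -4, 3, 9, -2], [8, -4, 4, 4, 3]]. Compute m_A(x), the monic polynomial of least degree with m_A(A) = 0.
The characteristic polynomial factors as (x - 5)^4(x + 5). The minimal polynomial is ∏(x - λ)^{k_λ} where k_λ is the size of the largest Jordan block at λ.

For λ = -5: rank(A + 5I) = 4, and the largest Jordan block has size 1 (the smallest k with rank((A + 5I)^k) = rank((A + 5I)^(k+1))).
For λ = 5: rank(A - 5I) = 3, and the largest Jordan block has size 2 (the smallest k with rank((A - 5I)^k) = rank((A - 5I)^(k+1))).

So m_A(x) = (x - 5)^2(x + 5).

m_A(x) = (x - 5)^2(x + 5)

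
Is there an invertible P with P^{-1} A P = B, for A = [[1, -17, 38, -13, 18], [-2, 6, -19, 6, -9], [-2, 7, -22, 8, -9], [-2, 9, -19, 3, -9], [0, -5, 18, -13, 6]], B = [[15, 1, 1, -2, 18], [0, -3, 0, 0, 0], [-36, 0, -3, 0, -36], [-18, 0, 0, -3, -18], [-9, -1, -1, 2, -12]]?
Both have characteristic polynomial (x - 6)(x + 3)^4 and minimal polynomial (x - 6)(x + 3)^2. But rank(A + 3I) = 3 for A while rank(B + 3I) = 2 for B, so the number of Jordan blocks at λ = -3 differs. A and B are not similar.

No.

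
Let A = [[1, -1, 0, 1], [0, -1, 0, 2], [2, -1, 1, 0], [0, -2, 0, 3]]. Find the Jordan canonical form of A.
The characteristic polynomial is det(xI - A) = (x - 1)^4, so the eigenvalues are 1 (algebraic multiplicity 4).

For λ = 1: rank(A - I) = 2, rank((A - I)^2) = 0. The eigenspace has dimension 4 - 2 = 2, so there are 2 Jordan blocks; the rank sequence gives block sizes [2, 2].

Assembling the blocks gives the Jordan form J above.

J = [[1, 1, 0, 0], [0, 1, 0, 0], [0, 0, 1, 1], [0, 0, 0, 1]]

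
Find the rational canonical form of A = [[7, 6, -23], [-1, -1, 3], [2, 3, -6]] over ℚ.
R = [[0, 0, 2], [1, 0, 0], [0, 1, 0]]

The invariant factors of A (the non-unit diagonal entries of the Smith normal form of xI - A over ℚ[x]) are x^3 - 2, each dividing the next. The characteristic polynomial is their product, x^3 - 2.

The rational canonical form is the block-diagonal matrix of companion matrices C(f_i):
R = [[0, 0, 2], [1, 0, 0], [0, 1, 0]].

Note the characteristic polynomial does not split into linear factors over ℚ, so A has no Jordan form over ℚ; the rational canonical form exists over any field.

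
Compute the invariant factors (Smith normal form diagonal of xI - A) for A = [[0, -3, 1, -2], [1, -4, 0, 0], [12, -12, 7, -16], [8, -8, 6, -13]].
The Jordan structure of A has elementary divisors (x + 3)^3, (x + 1). Arranging the block sizes at each eigenvalue in decreasing order and taking row products gives the invariant factors.

Invariant factors (smallest first, each dividing the next): (x + 1)(x + 3)^3.

Check: the last factor (x + 1)(x + 3)^3 is the minimal polynomial, and the product (x + 1)(x + 3)^3 is the characteristic polynomial.

(x + 1)(x + 3)^3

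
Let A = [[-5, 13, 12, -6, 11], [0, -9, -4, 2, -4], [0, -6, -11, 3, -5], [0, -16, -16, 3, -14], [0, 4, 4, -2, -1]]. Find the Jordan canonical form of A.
J = [[-5, 1, 0, 0, 0], [0, -5, 0, 0, 0], [0, 0, -5, 1, 0], [0, 0, 0, -5, 0], [0, 0, 0, 0, -3]]

The characteristic polynomial is det(xI - A) = (x + 3)(x + 5)^4, so the eigenvalues are -5 (algebraic multiplicity 4), -3 (algebraic multiplicity 1).

For λ = -5: rank(A + 5I) = 3, rank((A + 5I)^2) = 1. The eigenspace has dimension 5 - 3 = 2, so there are 2 Jordan blocks; the rank sequence gives block sizes [2, 2].

For λ = -3: algebraic multiplicity 1 gives one 1×1 block.

Assembling the blocks gives the Jordan form J above.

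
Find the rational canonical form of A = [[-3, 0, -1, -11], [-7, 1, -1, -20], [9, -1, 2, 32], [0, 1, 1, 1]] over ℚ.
R = [[0, 0, 0, 0], [1, 0, 0, 10], [0, 1, 0, 11], [0, 0, 1, 1]]

The invariant factors of A (the non-unit diagonal entries of the Smith normal form of xI - A over ℚ[x]) are x(x + 2)(x^2 - 3x - 5), each dividing the next. The characteristic polynomial is their product, x(x + 2)(x^2 - 3x - 5).

The rational canonical form is the block-diagonal matrix of companion matrices C(f_i):
R = [[0, 0, 0, 0], [1, 0, 0, 10], [0, 1, 0, 11], [0, 0, 1, 1]].

Note the characteristic polynomial does not split into linear factors over ℚ, so A has no Jordan form over ℚ; the rational canonical form exists over any field.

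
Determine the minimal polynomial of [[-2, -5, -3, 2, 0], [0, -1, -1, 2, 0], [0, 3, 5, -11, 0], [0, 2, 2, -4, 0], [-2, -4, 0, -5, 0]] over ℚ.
The characteristic polynomial factors as x^4(x + 2). The minimal polynomial is ∏(x - λ)^{k_λ} where k_λ is the size of the largest Jordan block at λ.

For λ = -2: rank(A + 2I) = 4, and the largest Jordan block has size 1 (the smallest k with rank((A + 2I)^k) = rank((A + 2I)^(k+1))).
For λ = 0: rank(A) = 3, and the largest Jordan block has size 3 (the smallest k with rank(A^k) = rank(A^(k+1))).

So m_A(x) = x^3(x + 2).

m_A(x) = x^3(x + 2)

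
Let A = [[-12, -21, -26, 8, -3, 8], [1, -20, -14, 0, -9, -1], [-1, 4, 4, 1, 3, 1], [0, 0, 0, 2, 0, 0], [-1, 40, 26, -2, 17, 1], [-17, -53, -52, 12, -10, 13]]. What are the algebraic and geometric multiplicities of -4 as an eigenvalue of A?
The characteristic polynomial is (x - 4)^2(x - 2)^2(x + 4)^2, so the factor x + 4 appears with exponent 2: the algebraic multiplicity is 2.

rank(A + 4I) = 5, so the eigenspace has dimension 6 - 5 = 1: the geometric multiplicity is 1.

Since 1 < 2, A is not diagonalizable.

algebraic multiplicity 2, geometric multiplicity 1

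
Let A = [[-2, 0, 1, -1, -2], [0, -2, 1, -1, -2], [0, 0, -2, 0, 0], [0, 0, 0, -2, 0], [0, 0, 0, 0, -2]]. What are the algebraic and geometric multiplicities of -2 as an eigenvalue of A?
algebraic multiplicity 5, geometric multiplicity 4

The characteristic polynomial is (x + 2)^5, so the factor x + 2 appears with exponent 5: the algebraic multiplicity is 5.

rank(A + 2I) = 1, so the eigenspace has dimension 5 - 1 = 4: the geometric multiplicity is 4.

Since 4 < 5, A is not diagonalizable.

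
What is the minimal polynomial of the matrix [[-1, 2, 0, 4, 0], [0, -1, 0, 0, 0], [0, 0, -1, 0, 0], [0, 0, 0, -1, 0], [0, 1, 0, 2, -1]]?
The characteristic polynomial factors as (x + 1)^5. The minimal polynomial is ∏(x - λ)^{k_λ} where k_λ is the size of the largest Jordan block at λ.

For λ = -1: rank(A + I) = 1, and the largest Jordan block has size 2 (the smallest k with rank((A + I)^k) = rank((A + I)^(k+1))).

So m_A(x) = (x + 1)^2.

m_A(x) = (x + 1)^2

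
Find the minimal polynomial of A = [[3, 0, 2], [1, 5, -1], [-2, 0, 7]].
m_A(x) = (x - 5)^2

The characteristic polynomial factors as (x - 5)^3. The minimal polynomial is ∏(x - λ)^{k_λ} where k_λ is the size of the largest Jordan block at λ.

For λ = 5: rank(A - 5I) = 1, and the largest Jordan block has size 2 (the smallest k with rank((A - 5I)^k) = rank((A - 5I)^(k+1))).

So m_A(x) = (x - 5)^2.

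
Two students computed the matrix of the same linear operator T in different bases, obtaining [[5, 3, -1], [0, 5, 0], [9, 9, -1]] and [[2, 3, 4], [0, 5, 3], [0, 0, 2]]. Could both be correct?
Two matrices over a field are similar if and only if they have the same invariant factors.

Both A and B have characteristic polynomial (x - 5)(x - 2)^2 and minimal polynomial (x - 5)(x - 2)^2. Computing further, both have invariant factors (x - 5)(x - 2)^2. Hence A and B are similar.

Yes.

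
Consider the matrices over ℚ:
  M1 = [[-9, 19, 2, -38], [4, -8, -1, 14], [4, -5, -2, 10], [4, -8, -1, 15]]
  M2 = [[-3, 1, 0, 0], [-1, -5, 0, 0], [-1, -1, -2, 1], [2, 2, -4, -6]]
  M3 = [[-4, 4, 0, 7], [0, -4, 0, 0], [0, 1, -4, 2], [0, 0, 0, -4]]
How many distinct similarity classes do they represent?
Characteristic polynomials: χ_{M1} = (x + 1)^4, χ_{M2} = (x + 4)^4, χ_{M3} = (x + 4)^4.

{M1}: invariant factors x + 1, (x + 1)^3.

{M2, M3}: invariant factors (x + 4)^2, (x + 4)^2.

Matrices are similar if and only if their invariant-factor lists agree; the partition into similarity classes is {M1}, {M2, M3}.

2 classes: {M1}, {M2, M3}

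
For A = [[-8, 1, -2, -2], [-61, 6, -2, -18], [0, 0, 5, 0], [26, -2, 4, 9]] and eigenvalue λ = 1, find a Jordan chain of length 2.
v_1 = [[0, 1, 0, 0]]^T, v_2 = [[1, 5, 0, -2]]^T

We seek v_1 ∈ ker((A - I)^2) \ ker(A - I), then set v_{i+1} = (A - I) v_i.

One such chain is v_1 = [[0, 1, 0, 0]]^T, v_2 = [[1, 5, 0, -2]]^T. Check: (A - I) v_2 = [[0, 0, 0, 0]]^T = 0.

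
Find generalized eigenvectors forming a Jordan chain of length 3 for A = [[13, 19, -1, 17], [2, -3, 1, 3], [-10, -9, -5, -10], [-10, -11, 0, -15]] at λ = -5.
v_1 = [[0, 0, 1, 0]]^T, v_2 = [[-1, 1, 0, 0]]^T, v_3 = [[1, 0, 1, -1]]^T

We seek v_1 ∈ ker((A + 5I)^3) \ ker((A + 5I)^2), then set v_{i+1} = (A + 5I) v_i.

One such chain is v_1 = [[0, 0, 1, 0]]^T, v_2 = [[-1, 1, 0, 0]]^T, v_3 = [[1, 0, 1, -1]]^T. Check: (A + 5I) v_3 = [[0, 0, 0, 0]]^T = 0.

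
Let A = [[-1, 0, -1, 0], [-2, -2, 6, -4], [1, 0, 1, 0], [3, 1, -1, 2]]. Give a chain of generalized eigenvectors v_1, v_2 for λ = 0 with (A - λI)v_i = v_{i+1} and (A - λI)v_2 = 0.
v_1 = [[0, 1, 0, 0]]^T, v_2 = [[0, -2, 0, 1]]^T

We seek v_1 ∈ ker(A^2) \ ker(A), then set v_{i+1} = A v_i.

One such chain is v_1 = [[0, 1, 0, 0]]^T, v_2 = [[0, -2, 0, 1]]^T. Check: A v_2 = [[0, 0, 0, 0]]^T = 0.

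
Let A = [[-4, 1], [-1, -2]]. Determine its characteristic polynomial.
xI - A = [[x + 4, -1], [1, x + 2]].

Expanding det(xI - A) along the first row:
det(xI - A) = + (x + 4)·det([[x + 2]]) - (-1)·det([[1]]).

Evaluating gives χ_A(x) = x^2 + 6x + 9 = (x + 3)^2.

χ_A(x) = (x + 3)^2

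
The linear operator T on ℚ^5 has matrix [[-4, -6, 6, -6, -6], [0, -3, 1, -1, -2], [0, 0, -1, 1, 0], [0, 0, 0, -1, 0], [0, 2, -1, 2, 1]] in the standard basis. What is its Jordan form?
J = [[-4, 0, 0, 0, 0], [0, -1, 1, 0, 0], [0, 0, -1, 1, 0], [0, 0, 0, -1, 0], [0, 0, 0, 0, -1]]

The characteristic polynomial is det(xI - A) = (x + 1)^4(x + 4), so the eigenvalues are -4 (algebraic multiplicity 1), -1 (algebraic multiplicity 4).

For λ = -4: algebraic multiplicity 1 gives one 1×1 block.

For λ = -1: rank(A + I) = 3, rank((A + I)^2) = 2, rank((A + I)^3) = 1. The eigenspace has dimension 5 - 3 = 2, so there are 2 Jordan blocks; the rank sequence gives block sizes [3, 1].

Assembling the blocks gives the Jordan form J above.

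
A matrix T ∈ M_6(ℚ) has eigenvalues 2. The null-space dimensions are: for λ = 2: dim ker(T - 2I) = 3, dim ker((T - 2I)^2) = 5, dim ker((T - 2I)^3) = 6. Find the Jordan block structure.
Jordan blocks: (2, 3), (2, 2), (2, 1)

λ = 2: successive nullity increments [3, 2, 1] count blocks of size ≥ k; block sizes are [3, 2, 1].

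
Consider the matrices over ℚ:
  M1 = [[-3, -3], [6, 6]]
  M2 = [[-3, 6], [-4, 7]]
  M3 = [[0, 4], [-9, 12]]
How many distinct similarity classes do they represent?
Characteristic polynomials: χ_{M1} = x(x - 3), χ_{M2} = (x - 3)(x - 1), χ_{M3} = (x - 6)^2.

{M1}: invariant factors x(x - 3).

{M2}: invariant factors (x - 3)(x - 1).

{M3}: invariant factors (x - 6)^2.

Matrices are similar if and only if their invariant-factor lists agree; the partition into similarity classes is {M1}, {M2}, {M3}.

3 classes: {M1}, {M2}, {M3}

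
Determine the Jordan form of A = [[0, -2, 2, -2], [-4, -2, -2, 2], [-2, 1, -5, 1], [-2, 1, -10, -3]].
J = [[-4, 0, 0, 0], [0, -4, 0, 0], [0, 0, -1, 1], [0, 0, 0, -1]]

The characteristic polynomial is det(xI - A) = (x + 1)^2(x + 4)^2, so the eigenvalues are -4 (algebraic multiplicity 2), -1 (algebraic multiplicity 2).

For λ = -4: rank(A + 4I) = 2. The eigenspace has dimension 4 - 2 = 2, so there are 2 Jordan blocks; the rank sequence gives block sizes [1, 1].

For λ = -1: rank(A + I) = 3, rank((A + I)^2) = 2. The eigenspace has dimension 4 - 3 = 1, so there is 1 Jordan block; the rank sequence gives block sizes [2].

Assembling the blocks gives the Jordan form J above.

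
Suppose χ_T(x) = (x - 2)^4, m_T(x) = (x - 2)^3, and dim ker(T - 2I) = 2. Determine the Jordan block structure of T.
λ = 2: algebraic multiplicity 4 (exponent in χ_T), largest block size 3 (exponent in m_T), 2 blocks (geometric multiplicity). These force block sizes [3, 1].

Jordan blocks: (2, 3), (2, 1)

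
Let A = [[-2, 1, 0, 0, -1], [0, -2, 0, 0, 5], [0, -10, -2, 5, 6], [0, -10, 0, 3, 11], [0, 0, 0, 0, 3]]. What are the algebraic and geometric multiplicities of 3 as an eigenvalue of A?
algebraic multiplicity 2, geometric multiplicity 1

The characteristic polynomial is (x - 3)^2(x + 2)^3, so the factor x - 3 appears with exponent 2: the algebraic multiplicity is 2.

rank(A - 3I) = 4, so the eigenspace has dimension 5 - 4 = 1: the geometric multiplicity is 1.

Since 1 < 2, A is not diagonalizable.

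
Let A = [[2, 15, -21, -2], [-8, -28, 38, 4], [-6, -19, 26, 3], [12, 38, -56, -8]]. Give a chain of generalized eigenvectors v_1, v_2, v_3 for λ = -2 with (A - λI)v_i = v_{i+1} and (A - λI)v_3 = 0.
v_1 = [[0, 1, 1, -2]]^T, v_2 = [[-2, 4, 3, -6]]^T, v_3 = [[1, 2, 2, -4]]^T

We seek v_1 ∈ ker((A + 2I)^3) \ ker((A + 2I)^2), then set v_{i+1} = (A + 2I) v_i.

One such chain is v_1 = [[0, 1, 1, -2]]^T, v_2 = [[-2, 4, 3, -6]]^T, v_3 = [[1, 2, 2, -4]]^T. Check: (A + 2I) v_3 = [[0, 0, 0, 0]]^T = 0.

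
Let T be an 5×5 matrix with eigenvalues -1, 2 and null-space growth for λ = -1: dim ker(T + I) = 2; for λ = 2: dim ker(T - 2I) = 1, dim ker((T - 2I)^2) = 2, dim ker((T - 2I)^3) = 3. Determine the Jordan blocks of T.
Jordan blocks: (-1, 1), (-1, 1), (2, 3)

λ = -1: successive nullity increments [2] count blocks of size ≥ k; block sizes are [1, 1].
λ = 2: successive nullity increments [1, 1, 1] count blocks of size ≥ k; block sizes are [3].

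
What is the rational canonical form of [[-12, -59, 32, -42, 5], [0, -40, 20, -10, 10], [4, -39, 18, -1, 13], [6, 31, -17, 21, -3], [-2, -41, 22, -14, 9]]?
The invariant factors of A (the non-unit diagonal entries of the Smith normal form of xI - A over ℚ[x]) are x + 2, (x + 2)(x^3 - 2x - 5), each dividing the next. The characteristic polynomial is their product, (x + 2)^2(x^3 - 2x - 5).

The rational canonical form is the block-diagonal matrix of companion matrices C(f_i):
R = [[-2, 0, 0, 0, 0], [0, 0, 0, 0, 10], [0, 1, 0, 0, 9], [0, 0, 1, 0, 2], [0, 0, 0, 1, -2]].

Note the characteristic polynomial does not split into linear factors over ℚ, so A has no Jordan form over ℚ; the rational canonical form exists over any field.

R = [[-2, 0, 0, 0, 0], [0, 0, 0, 0, 10], [0, 1, 0, 0, 9], [0, 0, 1, 0, 2], [0, 0, 0, 1, -2]]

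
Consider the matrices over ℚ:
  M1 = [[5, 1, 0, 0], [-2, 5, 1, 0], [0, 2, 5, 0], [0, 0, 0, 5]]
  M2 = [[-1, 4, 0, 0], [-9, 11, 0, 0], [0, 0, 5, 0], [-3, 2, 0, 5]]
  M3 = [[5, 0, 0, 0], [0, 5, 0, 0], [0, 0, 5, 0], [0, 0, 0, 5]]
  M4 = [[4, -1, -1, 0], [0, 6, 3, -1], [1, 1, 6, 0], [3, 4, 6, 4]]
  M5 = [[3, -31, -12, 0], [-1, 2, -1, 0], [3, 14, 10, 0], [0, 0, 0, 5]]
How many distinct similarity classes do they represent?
Characteristic polynomials: χ_{M1} = (x - 5)^4, χ_{M2} = (x - 5)^4, χ_{M3} = (x - 5)^4, χ_{M4} = (x - 5)^4, χ_{M5} = (x - 5)^4.

{M1, M4, M5}: invariant factors x - 5, (x - 5)^3.

{M2}: invariant factors x - 5, x - 5, (x - 5)^2.

{M3}: invariant factors x - 5, x - 5, x - 5, x - 5.

Matrices are similar if and only if their invariant-factor lists agree; the partition into similarity classes is {M1, M4, M5}, {M2}, {M3}.

3 classes: {M1, M4, M5}, {M2}, {M3}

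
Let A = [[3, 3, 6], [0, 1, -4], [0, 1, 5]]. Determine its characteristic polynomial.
χ_A(x) = (x - 3)^3

xI - A = [[x - 3, -3, -6], [0, x - 1, 4], [0, -1, x - 5]].

Expanding det(xI - A) along the first row:
det(xI - A) = + (x - 3)·det([[x - 1, 4], [-1, x - 5]]) - (-3)·det([[0, 4], [0, x - 5]]) + (-6)·det([[0, x - 1], [0, -1]]).

Evaluating gives χ_A(x) = x^3 - 9x^2 + 27x - 27 = (x - 3)^3.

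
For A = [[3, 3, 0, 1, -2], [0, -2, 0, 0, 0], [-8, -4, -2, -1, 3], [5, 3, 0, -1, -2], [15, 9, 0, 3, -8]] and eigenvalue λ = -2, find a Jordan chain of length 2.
We seek v_1 ∈ ker((A + 2I)^2) \ ker(A + 2I), then set v_{i+1} = (A + 2I) v_i.

One such chain is v_1 = [[0, 1, 0, 0, 0]]^T, v_2 = [[3, 0, -4, 3, 9]]^T. Check: (A + 2I) v_2 = [[0, 0, 0, 0, 0]]^T = 0.

v_1 = [[0, 1, 0, 0, 0]]^T, v_2 = [[3, 0, -4, 3, 9]]^T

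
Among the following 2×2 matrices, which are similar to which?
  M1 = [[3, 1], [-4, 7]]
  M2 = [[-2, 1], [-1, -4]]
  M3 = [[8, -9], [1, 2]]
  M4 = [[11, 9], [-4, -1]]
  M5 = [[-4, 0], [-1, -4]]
3 classes: {M1, M3, M4}, {M2}, {M5}

Characteristic polynomials: χ_{M1} = (x - 5)^2, χ_{M2} = (x + 3)^2, χ_{M3} = (x - 5)^2, χ_{M4} = (x - 5)^2, χ_{M5} = (x + 4)^2.

{M1, M3, M4}: invariant factors (x - 5)^2.

{M2}: invariant factors (x + 3)^2.

{M5}: invariant factors (x + 4)^2.

Matrices are similar if and only if their invariant-factor lists agree; the partition into similarity classes is {M1, M3, M4}, {M2}, {M5}.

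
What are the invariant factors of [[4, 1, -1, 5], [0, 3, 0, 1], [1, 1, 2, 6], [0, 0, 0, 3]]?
(x - 3)^2, (x - 3)^2

The Jordan structure of A has elementary divisors (x - 3)^2, (x - 3)^2. Arranging the block sizes at each eigenvalue in decreasing order and taking row products gives the invariant factors.

Invariant factors (smallest first, each dividing the next): (x - 3)^2, (x - 3)^2.

Check: the last factor (x - 3)^2 is the minimal polynomial, and the product (x - 3)^4 is the characteristic polynomial.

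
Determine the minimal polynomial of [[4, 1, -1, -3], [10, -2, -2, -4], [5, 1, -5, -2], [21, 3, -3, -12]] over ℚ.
m_A(x) = (x + 3)(x + 4)^2

The characteristic polynomial factors as (x + 3)(x + 4)^3. The minimal polynomial is ∏(x - λ)^{k_λ} where k_λ is the size of the largest Jordan block at λ.

For λ = -4: rank(A + 4I) = 2, and the largest Jordan block has size 2 (the smallest k with rank((A + 4I)^k) = rank((A + 4I)^(k+1))).
For λ = -3: rank(A + 3I) = 3, and the largest Jordan block has size 1 (the smallest k with rank((A + 3I)^k) = rank((A + 3I)^(k+1))).

So m_A(x) = (x + 3)(x + 4)^2.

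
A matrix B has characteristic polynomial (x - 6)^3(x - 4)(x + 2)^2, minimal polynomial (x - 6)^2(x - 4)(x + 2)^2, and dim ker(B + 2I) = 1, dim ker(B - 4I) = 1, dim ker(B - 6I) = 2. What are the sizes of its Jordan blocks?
Jordan blocks: (-2, 2), (4, 1), (6, 2), (6, 1)

λ = -2: algebraic multiplicity 2 (exponent in χ_B), largest block size 2 (exponent in m_B), 1 block (geometric multiplicity). This forces block sizes [2].
λ = 4: algebraic multiplicity 1 (exponent in χ_B), largest block size 1 (exponent in m_B), 1 block (geometric multiplicity). This forces block sizes [1].
λ = 6: algebraic multiplicity 3 (exponent in χ_B), largest block size 2 (exponent in m_B), 2 blocks (geometric multiplicity). These force block sizes [2, 1].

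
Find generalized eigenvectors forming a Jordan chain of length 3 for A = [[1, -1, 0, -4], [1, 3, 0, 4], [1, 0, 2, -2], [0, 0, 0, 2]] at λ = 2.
We seek v_1 ∈ ker((A - 2I)^3) \ ker((A - 2I)^2), then set v_{i+1} = (A - 2I) v_i.

One such chain is v_1 = [[1, -2, 1, 0]]^T, v_2 = [[1, -1, 1, 0]]^T, v_3 = [[0, 0, 1, 0]]^T. Check: (A - 2I) v_3 = [[0, 0, 0, 0]]^T = 0.

v_1 = [[1, -2, 1, 0]]^T, v_2 = [[1, -1, 1, 0]]^T, v_3 = [[0, 0, 1, 0]]^T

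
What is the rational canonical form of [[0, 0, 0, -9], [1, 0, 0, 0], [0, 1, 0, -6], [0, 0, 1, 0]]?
The invariant factors of A (the non-unit diagonal entries of the Smith normal form of xI - A over ℚ[x]) are (x^2 + 3)^2, each dividing the next. The characteristic polynomial is their product, (x^2 + 3)^2.

The rational canonical form is the block-diagonal matrix of companion matrices C(f_i):
R = [[0, 0, 0, -9], [1, 0, 0, 0], [0, 1, 0, -6], [0, 0, 1, 0]].

Note the characteristic polynomial does not split into linear factors over ℚ, so A has no Jordan form over ℚ; the rational canonical form exists over any field.

R = [[0, 0, 0, -9], [1, 0, 0, 0], [0, 1, 0, -6], [0, 0, 1, 0]]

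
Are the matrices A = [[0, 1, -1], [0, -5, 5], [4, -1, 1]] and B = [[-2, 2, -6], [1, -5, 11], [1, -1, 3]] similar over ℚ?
Yes.

Two matrices over a field are similar if and only if they have the same invariant factors.

Both A and B have characteristic polynomial x(x + 2)^2 and minimal polynomial x(x + 2)^2. Computing further, both have invariant factors x(x + 2)^2. Hence A and B are similar.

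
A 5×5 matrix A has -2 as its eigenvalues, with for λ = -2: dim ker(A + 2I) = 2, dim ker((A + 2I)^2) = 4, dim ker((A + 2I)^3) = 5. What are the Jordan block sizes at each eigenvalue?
Jordan blocks: (-2, 3), (-2, 2)

λ = -2: successive nullity increments [2, 2, 1] count blocks of size ≥ k; block sizes are [3, 2].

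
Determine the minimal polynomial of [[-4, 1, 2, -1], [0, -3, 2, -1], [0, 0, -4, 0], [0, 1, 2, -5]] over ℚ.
The characteristic polynomial factors as (x + 4)^4. The minimal polynomial is ∏(x - λ)^{k_λ} where k_λ is the size of the largest Jordan block at λ.

For λ = -4: rank(A + 4I) = 1, and the largest Jordan block has size 2 (the smallest k with rank((A + 4I)^k) = rank((A + 4I)^(k+1))).

So m_A(x) = (x + 4)^2.

m_A(x) = (x + 4)^2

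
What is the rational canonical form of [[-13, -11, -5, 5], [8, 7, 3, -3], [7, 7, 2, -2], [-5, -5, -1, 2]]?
The invariant factors of A (the non-unit diagonal entries of the Smith normal form of xI - A over ℚ[x]) are (x^2 + x - 1)^2, each dividing the next. The characteristic polynomial is their product, (x^2 + x - 1)^2.

The rational canonical form is the block-diagonal matrix of companion matrices C(f_i):
R = [[0, 0, 0, -1], [1, 0, 0, 2], [0, 1, 0, 1], [0, 0, 1, -2]].

Note the characteristic polynomial does not split into linear factors over ℚ, so A has no Jordan form over ℚ; the rational canonical form exists over any field.

R = [[0, 0, 0, -1], [1, 0, 0, 2], [0, 1, 0, 1], [0, 0, 1, -2]]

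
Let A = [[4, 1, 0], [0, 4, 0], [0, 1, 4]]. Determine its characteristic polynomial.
χ_A(x) = (x - 4)^3

xI - A = [[x - 4, -1, 0], [0, x - 4, 0], [0, -1, x - 4]].

Expanding det(xI - A) along the first row:
det(xI - A) = + (x - 4)·det([[x - 4, 0], [-1, x - 4]]) - (-1)·det([[0, 0], [0, x - 4]]) + (0)·det([[0, x - 4], [0, -1]]).

Evaluating gives χ_A(x) = x^3 - 12x^2 + 48x - 64 = (x - 4)^3.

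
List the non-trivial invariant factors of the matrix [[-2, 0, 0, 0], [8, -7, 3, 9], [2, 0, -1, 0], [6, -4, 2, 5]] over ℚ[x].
The Jordan structure of A has elementary divisors (x + 2), (x + 1)^2, (x + 1). Arranging the block sizes at each eigenvalue in decreasing order and taking row products gives the invariant factors.

Invariant factors (smallest first, each dividing the next): x + 1, (x + 1)^2(x + 2).

Check: the last factor (x + 1)^2(x + 2) is the minimal polynomial, and the product (x + 1)^3(x + 2) is the characteristic polynomial.

x + 1, (x + 1)^2(x + 2)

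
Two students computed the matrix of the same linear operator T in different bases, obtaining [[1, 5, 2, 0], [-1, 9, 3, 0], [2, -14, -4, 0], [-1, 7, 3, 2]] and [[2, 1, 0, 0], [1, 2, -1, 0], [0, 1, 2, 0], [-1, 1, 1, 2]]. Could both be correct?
Yes.

Two matrices over a field are similar if and only if they have the same invariant factors.

Both A and B have characteristic polynomial (x - 2)^4 and minimal polynomial (x - 2)^3. Computing further, both have invariant factors x - 2, (x - 2)^3. Hence A and B are similar.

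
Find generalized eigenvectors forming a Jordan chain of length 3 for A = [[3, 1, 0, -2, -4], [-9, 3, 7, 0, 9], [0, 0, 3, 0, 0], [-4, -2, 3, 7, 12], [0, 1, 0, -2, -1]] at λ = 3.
v_1 = [[1, 0, 1, -2, 1]]^T, v_2 = [[0, 7, 0, 3, 0]]^T, v_3 = [[1, 0, 0, -2, 1]]^T

We seek v_1 ∈ ker((A - 3I)^3) \ ker((A - 3I)^2), then set v_{i+1} = (A - 3I) v_i.

One such chain is v_1 = [[1, 0, 1, -2, 1]]^T, v_2 = [[0, 7, 0, 3, 0]]^T, v_3 = [[1, 0, 0, -2, 1]]^T. Check: (A - 3I) v_3 = [[0, 0, 0, 0, 0]]^T = 0.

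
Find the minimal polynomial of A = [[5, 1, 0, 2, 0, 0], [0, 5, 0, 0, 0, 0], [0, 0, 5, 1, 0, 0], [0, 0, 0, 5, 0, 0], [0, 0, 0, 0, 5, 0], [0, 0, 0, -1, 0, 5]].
The characteristic polynomial factors as (x - 5)^6. The minimal polynomial is ∏(x - λ)^{k_λ} where k_λ is the size of the largest Jordan block at λ.

For λ = 5: rank(A - 5I) = 2, and the largest Jordan block has size 2 (the smallest k with rank((A - 5I)^k) = rank((A - 5I)^(k+1))).

So m_A(x) = (x - 5)^2.

m_A(x) = (x - 5)^2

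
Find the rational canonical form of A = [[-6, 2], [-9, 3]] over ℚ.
The invariant factors of A (the non-unit diagonal entries of the Smith normal form of xI - A over ℚ[x]) are x(x + 3), each dividing the next. The characteristic polynomial is their product, x(x + 3).

The rational canonical form is the block-diagonal matrix of companion matrices C(f_i):
R = [[0, 0], [1, -3]].

R = [[0, 0], [1, -3]]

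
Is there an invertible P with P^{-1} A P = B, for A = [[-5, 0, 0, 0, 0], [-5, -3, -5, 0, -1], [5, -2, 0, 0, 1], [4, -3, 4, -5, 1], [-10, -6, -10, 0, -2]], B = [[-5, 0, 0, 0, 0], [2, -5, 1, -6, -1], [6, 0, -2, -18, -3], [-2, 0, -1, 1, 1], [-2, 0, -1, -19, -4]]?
No.

Both have characteristic polynomial x^2(x + 5)^3, but the minimal polynomial of A is x^2(x + 5)^2 while the minimal polynomial of B is x^2(x + 5). The minimal polynomial is a similarity invariant, so A and B are not similar.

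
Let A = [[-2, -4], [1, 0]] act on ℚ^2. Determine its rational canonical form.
R = [[0, -4], [1, -2]]

The invariant factors of A (the non-unit diagonal entries of the Smith normal form of xI - A over ℚ[x]) are x^2 + 2x + 4, each dividing the next. The characteristic polynomial is their product, x^2 + 2x + 4.

The rational canonical form is the block-diagonal matrix of companion matrices C(f_i):
R = [[0, -4], [1, -2]].

Note the characteristic polynomial does not split into linear factors over ℚ, so A has no Jordan form over ℚ; the rational canonical form exists over any field.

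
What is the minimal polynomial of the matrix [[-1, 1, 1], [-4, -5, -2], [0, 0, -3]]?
m_A(x) = (x + 3)^2

The characteristic polynomial factors as (x + 3)^3. The minimal polynomial is ∏(x - λ)^{k_λ} where k_λ is the size of the largest Jordan block at λ.

For λ = -3: rank(A + 3I) = 1, and the largest Jordan block has size 2 (the smallest k with rank((A + 3I)^k) = rank((A + 3I)^(k+1))).

So m_A(x) = (x + 3)^2.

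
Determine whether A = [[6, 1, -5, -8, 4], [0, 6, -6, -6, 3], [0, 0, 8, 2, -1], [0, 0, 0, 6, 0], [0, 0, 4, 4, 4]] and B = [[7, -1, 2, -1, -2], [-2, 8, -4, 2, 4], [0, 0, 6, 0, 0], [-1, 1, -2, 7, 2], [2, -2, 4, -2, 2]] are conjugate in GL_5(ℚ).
Both have characteristic polynomial (x - 6)^5 and minimal polynomial (x - 6)^2. But rank(A - 6I) = 2 for A while rank(B - 6I) = 1 for B, so the number of Jordan blocks at λ = 6 differs. A and B are not similar.

No.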